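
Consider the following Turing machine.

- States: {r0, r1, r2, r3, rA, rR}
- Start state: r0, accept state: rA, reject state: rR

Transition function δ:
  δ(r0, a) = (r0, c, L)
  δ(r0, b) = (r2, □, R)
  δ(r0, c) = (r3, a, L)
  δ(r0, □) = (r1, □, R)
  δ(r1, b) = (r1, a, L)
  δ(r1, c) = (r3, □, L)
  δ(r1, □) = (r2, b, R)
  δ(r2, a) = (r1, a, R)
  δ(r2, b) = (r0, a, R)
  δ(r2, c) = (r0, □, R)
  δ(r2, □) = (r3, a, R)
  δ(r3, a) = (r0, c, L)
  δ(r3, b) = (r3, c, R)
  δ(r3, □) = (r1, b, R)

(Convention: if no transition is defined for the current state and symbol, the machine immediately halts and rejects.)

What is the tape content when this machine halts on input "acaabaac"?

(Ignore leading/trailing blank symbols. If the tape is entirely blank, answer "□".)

Execution trace:
Initial: [r0]acaabaac
Step 1: δ(r0, a) = (r0, c, L) → [r0]□ccaabaac
Step 2: δ(r0, □) = (r1, □, R) → □[r1]ccaabaac
Step 3: δ(r1, c) = (r3, □, L) → [r3]□□caabaac
Step 4: δ(r3, □) = (r1, b, R) → b[r1]□caabaac
Step 5: δ(r1, □) = (r2, b, R) → bb[r2]caabaac
Step 6: δ(r2, c) = (r0, □, R) → bb□[r0]aabaac
Step 7: δ(r0, a) = (r0, c, L) → bb[r0]□cabaac
Step 8: δ(r0, □) = (r1, □, R) → bb□[r1]cabaac
Step 9: δ(r1, c) = (r3, □, L) → bb[r3]□□abaac
Step 10: δ(r3, □) = (r1, b, R) → bbb[r1]□abaac
Step 11: δ(r1, □) = (r2, b, R) → bbbb[r2]abaac
Step 12: δ(r2, a) = (r1, a, R) → bbbba[r1]baac
Step 13: δ(r1, b) = (r1, a, L) → bbbb[r1]aaaac

No transition is defined for δ(r1, a). By convention the machine halts and rejects.

Final tape (ignoring leading/trailing blanks): bbbbaaaac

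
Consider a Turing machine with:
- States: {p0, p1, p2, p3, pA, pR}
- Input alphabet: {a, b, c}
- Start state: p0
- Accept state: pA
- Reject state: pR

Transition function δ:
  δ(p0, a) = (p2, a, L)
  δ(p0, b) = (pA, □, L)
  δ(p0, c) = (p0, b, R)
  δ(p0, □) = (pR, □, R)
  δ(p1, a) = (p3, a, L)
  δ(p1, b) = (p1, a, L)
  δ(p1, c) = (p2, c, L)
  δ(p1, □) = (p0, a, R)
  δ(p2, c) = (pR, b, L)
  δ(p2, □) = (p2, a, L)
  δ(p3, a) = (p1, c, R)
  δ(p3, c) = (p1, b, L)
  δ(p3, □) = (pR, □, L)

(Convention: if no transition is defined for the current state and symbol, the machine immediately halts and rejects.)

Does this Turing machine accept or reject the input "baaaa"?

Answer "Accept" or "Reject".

Execution trace:
Initial: [p0]baaaa
Step 1: δ(p0, b) = (pA, □, L) → [pA]□□aaaa

The machine reaches the accept state pA and halts.

Answer: Accept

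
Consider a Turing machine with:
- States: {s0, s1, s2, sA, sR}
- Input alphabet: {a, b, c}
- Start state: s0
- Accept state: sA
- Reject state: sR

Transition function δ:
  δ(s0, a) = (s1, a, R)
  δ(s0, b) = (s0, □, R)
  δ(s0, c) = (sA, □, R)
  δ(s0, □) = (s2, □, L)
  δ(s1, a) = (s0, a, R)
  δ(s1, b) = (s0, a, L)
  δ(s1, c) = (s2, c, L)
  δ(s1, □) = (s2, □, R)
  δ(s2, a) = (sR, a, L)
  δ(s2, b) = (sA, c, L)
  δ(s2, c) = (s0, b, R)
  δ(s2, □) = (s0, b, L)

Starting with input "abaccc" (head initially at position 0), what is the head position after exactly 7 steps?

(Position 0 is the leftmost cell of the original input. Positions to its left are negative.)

Execution trace (head position shown):
Step 0: [s0]abaccc  (head at position 0)
Step 1: move right → a[s1]baccc  (head at position 1)
Step 2: move left → [s0]aaaccc  (head at position 0)
Step 3: move right → a[s1]aaccc  (head at position 1)
Step 4: move right → aa[s0]accc  (head at position 2)
Step 5: move right → aaa[s1]ccc  (head at position 3)
Step 6: move left → aa[s2]accc  (head at position 2)
Step 7: move left → a[sR]aaccc  (head at position 1)

After 7 steps, the head is at position 1.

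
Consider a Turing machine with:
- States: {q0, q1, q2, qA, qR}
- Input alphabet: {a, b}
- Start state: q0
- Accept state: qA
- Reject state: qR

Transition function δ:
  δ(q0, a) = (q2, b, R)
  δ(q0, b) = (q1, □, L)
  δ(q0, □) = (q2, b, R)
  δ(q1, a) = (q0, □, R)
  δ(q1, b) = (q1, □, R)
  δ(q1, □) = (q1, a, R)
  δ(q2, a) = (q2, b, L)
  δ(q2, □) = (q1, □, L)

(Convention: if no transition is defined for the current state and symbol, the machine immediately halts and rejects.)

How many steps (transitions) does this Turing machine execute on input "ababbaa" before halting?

Execution trace:
Initial: [q0]ababbaa
Step 1: δ(q0, a) = (q2, b, R) → b[q2]babbaa

No transition is defined for δ(q2, b). By convention the machine halts and rejects.

The machine executed 1 step before halting.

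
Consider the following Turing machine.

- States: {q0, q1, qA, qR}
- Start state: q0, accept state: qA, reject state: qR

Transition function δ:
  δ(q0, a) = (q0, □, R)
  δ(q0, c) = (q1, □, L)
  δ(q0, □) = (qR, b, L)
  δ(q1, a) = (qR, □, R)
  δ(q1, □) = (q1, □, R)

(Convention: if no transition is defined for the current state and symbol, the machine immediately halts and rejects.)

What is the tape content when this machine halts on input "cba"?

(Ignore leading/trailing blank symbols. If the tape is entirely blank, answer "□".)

Execution trace:
Initial: [q0]cba
Step 1: δ(q0, c) = (q1, □, L) → [q1]□□ba
Step 2: δ(q1, □) = (q1, □, R) → □[q1]□ba
Step 3: δ(q1, □) = (q1, □, R) → □□[q1]ba

No transition is defined for δ(q1, b). By convention the machine halts and rejects.

Final tape (ignoring leading/trailing blanks): ba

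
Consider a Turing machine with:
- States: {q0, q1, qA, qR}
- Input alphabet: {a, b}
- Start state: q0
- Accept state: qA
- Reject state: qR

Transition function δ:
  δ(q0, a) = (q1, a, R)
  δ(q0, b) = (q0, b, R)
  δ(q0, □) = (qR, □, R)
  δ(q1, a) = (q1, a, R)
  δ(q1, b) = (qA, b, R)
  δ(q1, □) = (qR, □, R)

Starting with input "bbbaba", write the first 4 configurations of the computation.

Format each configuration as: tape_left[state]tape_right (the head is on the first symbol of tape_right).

Transitions applied:
Step 1: δ(q0, b) = (q0, b, R)
Step 2: δ(q0, b) = (q0, b, R)
Step 3: δ(q0, b) = (q0, b, R)

The first 4 configurations are:
[q0]bbbaba ⊢ b[q0]bbaba ⊢ bb[q0]baba ⊢ bbb[q0]aba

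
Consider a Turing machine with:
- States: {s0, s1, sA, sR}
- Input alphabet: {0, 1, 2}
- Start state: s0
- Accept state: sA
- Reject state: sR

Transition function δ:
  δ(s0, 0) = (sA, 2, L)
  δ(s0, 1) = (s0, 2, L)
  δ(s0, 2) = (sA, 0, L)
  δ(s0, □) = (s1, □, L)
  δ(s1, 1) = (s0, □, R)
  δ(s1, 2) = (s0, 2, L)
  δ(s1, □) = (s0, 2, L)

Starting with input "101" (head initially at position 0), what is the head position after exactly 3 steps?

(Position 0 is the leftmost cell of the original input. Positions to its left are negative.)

Execution trace (head position shown):
Step 0: [s0]101  (head at position 0)
Step 1: move left → [s0]□201  (head at position -1)
Step 2: move left → [s1]□□201  (head at position -2)
Step 3: move left → [s0]□2□201  (head at position -3)

After 3 steps, the head is at position -3.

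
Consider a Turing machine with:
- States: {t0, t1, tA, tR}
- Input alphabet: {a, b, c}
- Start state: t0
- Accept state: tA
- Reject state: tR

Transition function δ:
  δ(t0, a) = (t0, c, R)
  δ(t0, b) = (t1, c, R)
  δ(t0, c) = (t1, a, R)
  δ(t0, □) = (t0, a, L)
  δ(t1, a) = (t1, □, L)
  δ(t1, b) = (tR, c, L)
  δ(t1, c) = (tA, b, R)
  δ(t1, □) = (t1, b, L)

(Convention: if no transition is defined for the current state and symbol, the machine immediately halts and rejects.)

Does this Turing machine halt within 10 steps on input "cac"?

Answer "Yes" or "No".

Execution trace:
Initial: [t0]cac
Step 1: δ(t0, c) = (t1, a, R) → a[t1]ac
Step 2: δ(t1, a) = (t1, □, L) → [t1]a□c
Step 3: δ(t1, a) = (t1, □, L) → [t1]□□□c
Step 4: δ(t1, □) = (t1, b, L) → [t1]□b□□c
Step 5: δ(t1, □) = (t1, b, L) → [t1]□bb□□c
Step 6: δ(t1, □) = (t1, b, L) → [t1]□bbb□□c
Step 7: δ(t1, □) = (t1, b, L) → [t1]□bbbb□□c
Step 8: δ(t1, □) = (t1, b, L) → [t1]□bbbbb□□c
Step 9: δ(t1, □) = (t1, b, L) → [t1]□bbbbbb□□c
Step 10: δ(t1, □) = (t1, b, L) → [t1]□bbbbbbb□□c

The machine has not reached a halting state after 10 steps.
The machine did not halt within the 10-step bound.

Answer: No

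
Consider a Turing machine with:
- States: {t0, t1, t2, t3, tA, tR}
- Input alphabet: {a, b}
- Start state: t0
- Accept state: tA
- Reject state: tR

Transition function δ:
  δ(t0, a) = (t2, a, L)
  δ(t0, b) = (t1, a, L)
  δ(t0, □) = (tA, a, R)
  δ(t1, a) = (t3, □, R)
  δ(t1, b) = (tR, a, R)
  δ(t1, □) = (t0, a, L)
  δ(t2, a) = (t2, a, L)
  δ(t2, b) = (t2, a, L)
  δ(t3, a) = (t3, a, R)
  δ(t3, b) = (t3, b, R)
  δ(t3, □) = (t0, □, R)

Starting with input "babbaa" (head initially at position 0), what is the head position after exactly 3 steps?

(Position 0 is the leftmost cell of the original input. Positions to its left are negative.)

Execution trace (head position shown):
Step 0: [t0]babbaa  (head at position 0)
Step 1: move left → [t1]□aabbaa  (head at position -1)
Step 2: move left → [t0]□aaabbaa  (head at position -2)
Step 3: move right → a[tA]aaabbaa  (head at position -1)

After 3 steps, the head is at position -1.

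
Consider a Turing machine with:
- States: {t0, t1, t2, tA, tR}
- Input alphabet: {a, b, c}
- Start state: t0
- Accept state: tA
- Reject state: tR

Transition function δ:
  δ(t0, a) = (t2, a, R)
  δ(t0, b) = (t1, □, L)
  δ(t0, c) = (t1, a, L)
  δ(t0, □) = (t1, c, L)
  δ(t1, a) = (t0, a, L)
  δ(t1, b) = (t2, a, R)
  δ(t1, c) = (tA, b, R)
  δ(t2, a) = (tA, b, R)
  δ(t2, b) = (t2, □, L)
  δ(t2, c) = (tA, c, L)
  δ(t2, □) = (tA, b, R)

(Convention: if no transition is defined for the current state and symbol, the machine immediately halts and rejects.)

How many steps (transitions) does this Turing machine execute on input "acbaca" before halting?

Execution trace:
Initial: [t0]acbaca
Step 1: δ(t0, a) = (t2, a, R) → a[t2]cbaca
Step 2: δ(t2, c) = (tA, c, L) → [tA]acbaca

The machine reaches the accept state tA and halts.

The machine executed 2 steps before halting.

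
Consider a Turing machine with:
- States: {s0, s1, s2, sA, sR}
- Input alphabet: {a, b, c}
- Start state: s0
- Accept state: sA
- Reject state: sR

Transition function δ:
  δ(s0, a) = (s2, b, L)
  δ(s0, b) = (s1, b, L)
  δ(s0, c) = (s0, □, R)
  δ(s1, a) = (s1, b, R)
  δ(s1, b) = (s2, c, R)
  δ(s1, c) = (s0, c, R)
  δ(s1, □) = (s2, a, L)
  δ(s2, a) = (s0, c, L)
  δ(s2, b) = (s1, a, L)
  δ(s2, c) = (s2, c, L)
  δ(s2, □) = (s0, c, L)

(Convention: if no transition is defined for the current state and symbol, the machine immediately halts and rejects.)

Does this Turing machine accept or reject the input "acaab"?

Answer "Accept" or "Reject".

Execution trace:
Initial: [s0]acaab
Step 1: δ(s0, a) = (s2, b, L) → [s2]□bcaab
Step 2: δ(s2, □) = (s0, c, L) → [s0]□cbcaab

No transition is defined for δ(s0, □). By convention the machine halts and rejects.

Answer: Reject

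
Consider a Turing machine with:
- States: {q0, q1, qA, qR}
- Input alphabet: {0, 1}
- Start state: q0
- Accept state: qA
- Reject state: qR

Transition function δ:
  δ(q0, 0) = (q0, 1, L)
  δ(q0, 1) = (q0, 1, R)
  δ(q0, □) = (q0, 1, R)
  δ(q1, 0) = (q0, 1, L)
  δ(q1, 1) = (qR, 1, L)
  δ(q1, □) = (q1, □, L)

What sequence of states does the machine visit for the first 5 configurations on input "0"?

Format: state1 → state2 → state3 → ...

Execution trace:
Initial: [q0]0
Step 1: δ(q0, 0) = (q0, 1, L) → [q0]□1
Step 2: δ(q0, □) = (q0, 1, R) → 1[q0]1
Step 3: δ(q0, 1) = (q0, 1, R) → 11[q0]□
Step 4: δ(q0, □) = (q0, 1, R) → 111[q0]□

State sequence: q0 → q0 → q0 → q0 → q0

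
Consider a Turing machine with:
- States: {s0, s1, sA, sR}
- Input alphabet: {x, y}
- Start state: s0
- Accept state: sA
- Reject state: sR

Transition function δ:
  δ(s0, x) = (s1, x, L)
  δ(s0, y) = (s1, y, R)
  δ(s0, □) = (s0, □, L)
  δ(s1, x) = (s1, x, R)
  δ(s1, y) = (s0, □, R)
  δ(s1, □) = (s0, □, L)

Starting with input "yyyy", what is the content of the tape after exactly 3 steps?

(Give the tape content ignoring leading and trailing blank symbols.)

Execution trace:
Initial: [s0]yyyy
Step 1: δ(s0, y) = (s1, y, R) → y[s1]yyy
Step 2: δ(s1, y) = (s0, □, R) → y□[s0]yy
Step 3: δ(s0, y) = (s1, y, R) → y□y[s1]y

After 3 steps, the tape (ignoring leading/trailing blanks) is: y□yy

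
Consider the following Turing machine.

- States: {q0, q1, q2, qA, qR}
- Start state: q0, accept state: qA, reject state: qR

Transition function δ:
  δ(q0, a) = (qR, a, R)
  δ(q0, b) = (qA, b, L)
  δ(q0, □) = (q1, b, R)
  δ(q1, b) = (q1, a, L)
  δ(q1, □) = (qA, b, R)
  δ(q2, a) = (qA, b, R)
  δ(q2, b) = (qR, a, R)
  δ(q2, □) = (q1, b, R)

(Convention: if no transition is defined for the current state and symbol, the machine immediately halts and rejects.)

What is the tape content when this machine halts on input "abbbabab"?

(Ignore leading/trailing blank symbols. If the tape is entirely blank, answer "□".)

Execution trace:
Initial: [q0]abbbabab
Step 1: δ(q0, a) = (qR, a, R) → a[qR]bbbabab

The machine reaches the reject state qR and halts.

Final tape (ignoring leading/trailing blanks): abbbabab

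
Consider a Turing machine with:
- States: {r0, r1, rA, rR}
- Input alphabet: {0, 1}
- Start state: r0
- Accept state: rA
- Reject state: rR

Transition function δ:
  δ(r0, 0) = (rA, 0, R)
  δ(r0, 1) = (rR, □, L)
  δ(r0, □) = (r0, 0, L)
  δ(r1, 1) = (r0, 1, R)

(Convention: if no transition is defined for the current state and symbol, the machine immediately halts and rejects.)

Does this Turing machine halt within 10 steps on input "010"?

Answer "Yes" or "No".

Execution trace:
Initial: [r0]010
Step 1: δ(r0, 0) = (rA, 0, R) → 0[rA]10

The machine reaches the accept state rA and halts.
The machine halted after 1 step (within the 10-step bound).

Answer: Yes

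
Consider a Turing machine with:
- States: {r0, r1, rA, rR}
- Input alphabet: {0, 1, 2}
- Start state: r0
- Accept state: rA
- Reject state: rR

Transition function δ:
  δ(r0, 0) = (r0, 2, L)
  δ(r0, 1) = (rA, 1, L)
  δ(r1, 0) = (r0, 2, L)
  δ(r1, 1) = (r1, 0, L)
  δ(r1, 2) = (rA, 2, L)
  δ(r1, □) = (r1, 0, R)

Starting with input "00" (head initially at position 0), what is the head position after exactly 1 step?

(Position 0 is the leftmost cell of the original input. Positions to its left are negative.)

Execution trace (head position shown):
Step 0: [r0]00  (head at position 0)
Step 1: move left → [r0]□20  (head at position -1)

After 1 step, the head is at position -1.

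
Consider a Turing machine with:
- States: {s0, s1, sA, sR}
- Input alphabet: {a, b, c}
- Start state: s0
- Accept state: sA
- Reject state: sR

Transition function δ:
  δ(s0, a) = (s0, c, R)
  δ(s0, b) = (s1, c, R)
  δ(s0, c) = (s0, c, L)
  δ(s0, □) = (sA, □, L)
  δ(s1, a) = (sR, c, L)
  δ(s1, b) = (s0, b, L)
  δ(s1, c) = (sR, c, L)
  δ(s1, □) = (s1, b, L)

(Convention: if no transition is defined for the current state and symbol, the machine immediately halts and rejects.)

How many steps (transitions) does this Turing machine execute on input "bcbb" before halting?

Execution trace:
Initial: [s0]bcbb
Step 1: δ(s0, b) = (s1, c, R) → c[s1]cbb
Step 2: δ(s1, c) = (sR, c, L) → [sR]ccbb

The machine reaches the reject state sR and halts.

The machine executed 2 steps before halting.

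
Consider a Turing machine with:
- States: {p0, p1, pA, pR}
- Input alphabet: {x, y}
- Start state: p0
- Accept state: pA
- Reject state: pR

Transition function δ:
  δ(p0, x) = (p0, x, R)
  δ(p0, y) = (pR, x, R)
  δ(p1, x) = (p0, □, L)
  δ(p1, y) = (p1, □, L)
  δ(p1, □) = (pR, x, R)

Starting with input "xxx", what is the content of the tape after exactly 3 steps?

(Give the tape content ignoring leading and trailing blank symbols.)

Execution trace:
Initial: [p0]xxx
Step 1: δ(p0, x) = (p0, x, R) → x[p0]xx
Step 2: δ(p0, x) = (p0, x, R) → xx[p0]x
Step 3: δ(p0, x) = (p0, x, R) → xxx[p0]□

No transition is defined for δ(p0, □). By convention the machine halts and rejects.

After 3 steps, the tape (ignoring leading/trailing blanks) is: xxx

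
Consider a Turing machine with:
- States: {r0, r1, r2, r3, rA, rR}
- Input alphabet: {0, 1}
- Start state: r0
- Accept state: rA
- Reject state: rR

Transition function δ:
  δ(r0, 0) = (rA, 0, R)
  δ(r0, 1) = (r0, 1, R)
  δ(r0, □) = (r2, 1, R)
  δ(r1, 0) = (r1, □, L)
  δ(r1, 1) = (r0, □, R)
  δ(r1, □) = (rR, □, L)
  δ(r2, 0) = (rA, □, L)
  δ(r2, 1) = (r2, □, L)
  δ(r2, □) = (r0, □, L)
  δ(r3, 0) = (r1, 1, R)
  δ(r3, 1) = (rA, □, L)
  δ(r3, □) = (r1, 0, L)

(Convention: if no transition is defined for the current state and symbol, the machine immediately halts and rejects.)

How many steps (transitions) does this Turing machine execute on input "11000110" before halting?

Execution trace:
Initial: [r0]11000110
Step 1: δ(r0, 1) = (r0, 1, R) → 1[r0]1000110
Step 2: δ(r0, 1) = (r0, 1, R) → 11[r0]000110
Step 3: δ(r0, 0) = (rA, 0, R) → 110[rA]00110

The machine reaches the accept state rA and halts.

The machine executed 3 steps before halting.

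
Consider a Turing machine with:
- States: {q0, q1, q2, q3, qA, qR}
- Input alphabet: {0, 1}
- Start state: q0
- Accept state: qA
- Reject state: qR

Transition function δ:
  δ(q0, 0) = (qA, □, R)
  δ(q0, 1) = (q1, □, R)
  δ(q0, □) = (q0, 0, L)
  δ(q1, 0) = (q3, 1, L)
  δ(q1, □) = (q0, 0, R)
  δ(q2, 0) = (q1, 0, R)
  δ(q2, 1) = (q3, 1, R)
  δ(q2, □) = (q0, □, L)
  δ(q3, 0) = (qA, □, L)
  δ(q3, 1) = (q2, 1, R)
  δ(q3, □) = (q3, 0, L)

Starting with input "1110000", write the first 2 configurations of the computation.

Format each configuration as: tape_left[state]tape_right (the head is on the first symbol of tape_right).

Transitions applied:
Step 1: δ(q0, 1) = (q1, □, R)

The first 2 configurations are:
[q0]1110000 ⊢ □[q1]110000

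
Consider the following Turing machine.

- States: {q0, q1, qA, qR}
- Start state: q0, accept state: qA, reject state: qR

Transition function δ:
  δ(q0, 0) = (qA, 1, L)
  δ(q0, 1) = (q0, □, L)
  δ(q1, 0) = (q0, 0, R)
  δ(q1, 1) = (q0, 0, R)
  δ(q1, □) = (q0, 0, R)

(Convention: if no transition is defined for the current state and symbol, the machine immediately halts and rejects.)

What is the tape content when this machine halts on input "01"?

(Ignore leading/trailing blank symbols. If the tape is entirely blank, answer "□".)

Execution trace:
Initial: [q0]01
Step 1: δ(q0, 0) = (qA, 1, L) → [qA]□11

The machine reaches the accept state qA and halts.

Final tape (ignoring leading/trailing blanks): 11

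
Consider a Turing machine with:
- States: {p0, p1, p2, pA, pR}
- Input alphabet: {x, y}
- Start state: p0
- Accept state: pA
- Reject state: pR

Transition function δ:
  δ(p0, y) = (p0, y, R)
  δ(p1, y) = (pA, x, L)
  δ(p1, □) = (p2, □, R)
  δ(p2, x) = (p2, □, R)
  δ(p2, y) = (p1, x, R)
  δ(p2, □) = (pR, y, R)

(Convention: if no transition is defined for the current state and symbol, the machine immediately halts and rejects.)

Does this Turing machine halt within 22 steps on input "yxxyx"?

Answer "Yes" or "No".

Execution trace:
Initial: [p0]yxxyx
Step 1: δ(p0, y) = (p0, y, R) → y[p0]xxyx

No transition is defined for δ(p0, x). By convention the machine halts and rejects.
The machine halted after 1 step (within the 22-step bound).

Answer: Yes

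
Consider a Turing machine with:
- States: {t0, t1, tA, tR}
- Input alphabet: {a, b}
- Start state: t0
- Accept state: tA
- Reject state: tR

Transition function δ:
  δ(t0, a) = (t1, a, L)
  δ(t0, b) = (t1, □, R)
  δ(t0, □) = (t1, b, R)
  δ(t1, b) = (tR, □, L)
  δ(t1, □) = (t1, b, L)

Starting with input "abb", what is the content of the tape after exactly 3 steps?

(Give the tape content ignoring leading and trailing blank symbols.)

Execution trace:
Initial: [t0]abb
Step 1: δ(t0, a) = (t1, a, L) → [t1]□abb
Step 2: δ(t1, □) = (t1, b, L) → [t1]□babb
Step 3: δ(t1, □) = (t1, b, L) → [t1]□bbabb

After 3 steps, the tape (ignoring leading/trailing blanks) is: bbabb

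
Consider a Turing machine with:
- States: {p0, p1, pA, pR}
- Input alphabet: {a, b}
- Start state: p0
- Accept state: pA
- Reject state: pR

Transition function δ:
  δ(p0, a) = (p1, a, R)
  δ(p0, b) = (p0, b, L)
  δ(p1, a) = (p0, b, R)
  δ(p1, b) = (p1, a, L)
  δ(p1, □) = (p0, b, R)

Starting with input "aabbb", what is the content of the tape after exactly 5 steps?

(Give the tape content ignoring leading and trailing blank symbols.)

Execution trace:
Initial: [p0]aabbb
Step 1: δ(p0, a) = (p1, a, R) → a[p1]abbb
Step 2: δ(p1, a) = (p0, b, R) → ab[p0]bbb
Step 3: δ(p0, b) = (p0, b, L) → a[p0]bbbb
Step 4: δ(p0, b) = (p0, b, L) → [p0]abbbb
Step 5: δ(p0, a) = (p1, a, R) → a[p1]bbbb

After 5 steps, the tape (ignoring leading/trailing blanks) is: abbbb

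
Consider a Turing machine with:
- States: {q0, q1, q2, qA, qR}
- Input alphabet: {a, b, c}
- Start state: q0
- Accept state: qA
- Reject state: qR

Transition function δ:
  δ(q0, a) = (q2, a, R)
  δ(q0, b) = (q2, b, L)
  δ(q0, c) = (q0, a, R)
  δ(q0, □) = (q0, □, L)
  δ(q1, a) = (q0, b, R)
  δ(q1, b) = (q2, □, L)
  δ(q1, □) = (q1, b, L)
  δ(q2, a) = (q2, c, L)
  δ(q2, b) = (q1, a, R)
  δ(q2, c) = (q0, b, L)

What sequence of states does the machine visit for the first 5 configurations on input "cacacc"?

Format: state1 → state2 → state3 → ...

Execution trace:
Initial: [q0]cacacc
Step 1: δ(q0, c) = (q0, a, R) → a[q0]acacc
Step 2: δ(q0, a) = (q2, a, R) → aa[q2]cacc
Step 3: δ(q2, c) = (q0, b, L) → a[q0]abacc
Step 4: δ(q0, a) = (q2, a, R) → aa[q2]bacc

State sequence: q0 → q0 → q2 → q0 → q2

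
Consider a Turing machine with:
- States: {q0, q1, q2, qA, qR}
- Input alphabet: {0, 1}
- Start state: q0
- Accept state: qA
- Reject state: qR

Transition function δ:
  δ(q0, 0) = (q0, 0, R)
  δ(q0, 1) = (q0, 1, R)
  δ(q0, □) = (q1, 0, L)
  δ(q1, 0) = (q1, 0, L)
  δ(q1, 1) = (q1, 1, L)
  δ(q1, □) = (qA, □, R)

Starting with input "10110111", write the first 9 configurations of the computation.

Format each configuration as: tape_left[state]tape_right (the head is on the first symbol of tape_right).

Transitions applied:
Step 1: δ(q0, 1) = (q0, 1, R)
Step 2: δ(q0, 0) = (q0, 0, R)
Step 3: δ(q0, 1) = (q0, 1, R)
Step 4: δ(q0, 1) = (q0, 1, R)
Step 5: δ(q0, 0) = (q0, 0, R)
Step 6: δ(q0, 1) = (q0, 1, R)
Step 7: δ(q0, 1) = (q0, 1, R)
Step 8: δ(q0, 1) = (q0, 1, R)

The first 9 configurations are:
[q0]10110111 ⊢ 1[q0]0110111 ⊢ 10[q0]110111 ⊢ 101[q0]10111 ⊢ 1011[q0]0111 ⊢ 10110[q0]111 ⊢ 101101[q0]11 ⊢ 1011011[q0]1 ⊢ 10110111[q0]□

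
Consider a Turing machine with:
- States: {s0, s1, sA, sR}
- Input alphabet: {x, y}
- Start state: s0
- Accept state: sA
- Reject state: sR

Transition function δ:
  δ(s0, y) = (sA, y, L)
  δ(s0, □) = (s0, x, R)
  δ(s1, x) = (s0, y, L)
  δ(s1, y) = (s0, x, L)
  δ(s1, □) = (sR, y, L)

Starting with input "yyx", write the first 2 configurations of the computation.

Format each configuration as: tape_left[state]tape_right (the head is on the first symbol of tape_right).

Transitions applied:
Step 1: δ(s0, y) = (sA, y, L)

The first 2 configurations are:
[s0]yyx ⊢ [sA]□yyx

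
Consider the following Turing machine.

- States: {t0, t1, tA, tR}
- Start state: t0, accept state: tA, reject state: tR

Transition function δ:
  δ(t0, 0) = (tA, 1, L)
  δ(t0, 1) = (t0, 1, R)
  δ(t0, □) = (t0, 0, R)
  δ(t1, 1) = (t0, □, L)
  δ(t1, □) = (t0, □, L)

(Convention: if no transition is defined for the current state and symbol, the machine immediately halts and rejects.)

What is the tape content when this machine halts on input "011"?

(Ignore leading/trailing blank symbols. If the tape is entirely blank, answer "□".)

Execution trace:
Initial: [t0]011
Step 1: δ(t0, 0) = (tA, 1, L) → [tA]□111

The machine reaches the accept state tA and halts.

Final tape (ignoring leading/trailing blanks): 111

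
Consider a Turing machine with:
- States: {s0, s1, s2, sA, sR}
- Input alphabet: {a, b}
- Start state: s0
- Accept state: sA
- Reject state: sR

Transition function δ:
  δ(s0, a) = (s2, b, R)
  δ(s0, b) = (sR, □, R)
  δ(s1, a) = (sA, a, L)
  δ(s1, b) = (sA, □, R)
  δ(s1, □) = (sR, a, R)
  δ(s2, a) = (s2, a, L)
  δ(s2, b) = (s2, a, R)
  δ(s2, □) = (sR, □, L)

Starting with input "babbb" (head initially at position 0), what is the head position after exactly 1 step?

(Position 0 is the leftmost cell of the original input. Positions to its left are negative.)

Execution trace (head position shown):
Step 0: [s0]babbb  (head at position 0)
Step 1: move right → □[sR]abbb  (head at position 1)

After 1 step, the head is at position 1.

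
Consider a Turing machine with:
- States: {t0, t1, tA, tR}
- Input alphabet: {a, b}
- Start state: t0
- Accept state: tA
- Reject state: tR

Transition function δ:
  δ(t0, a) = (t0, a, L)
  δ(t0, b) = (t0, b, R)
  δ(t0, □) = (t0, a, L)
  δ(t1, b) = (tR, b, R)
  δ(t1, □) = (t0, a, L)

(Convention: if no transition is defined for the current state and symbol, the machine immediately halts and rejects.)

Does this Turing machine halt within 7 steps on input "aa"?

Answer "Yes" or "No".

Execution trace:
Initial: [t0]aa
Step 1: δ(t0, a) = (t0, a, L) → [t0]□aa
Step 2: δ(t0, □) = (t0, a, L) → [t0]□aaa
Step 3: δ(t0, □) = (t0, a, L) → [t0]□aaaa
Step 4: δ(t0, □) = (t0, a, L) → [t0]□aaaaa
Step 5: δ(t0, □) = (t0, a, L) → [t0]□aaaaaa
Step 6: δ(t0, □) = (t0, a, L) → [t0]□aaaaaaa
Step 7: δ(t0, □) = (t0, a, L) → [t0]□aaaaaaaa

The machine has not reached a halting state after 7 steps.
The machine did not halt within the 7-step bound.

Answer: No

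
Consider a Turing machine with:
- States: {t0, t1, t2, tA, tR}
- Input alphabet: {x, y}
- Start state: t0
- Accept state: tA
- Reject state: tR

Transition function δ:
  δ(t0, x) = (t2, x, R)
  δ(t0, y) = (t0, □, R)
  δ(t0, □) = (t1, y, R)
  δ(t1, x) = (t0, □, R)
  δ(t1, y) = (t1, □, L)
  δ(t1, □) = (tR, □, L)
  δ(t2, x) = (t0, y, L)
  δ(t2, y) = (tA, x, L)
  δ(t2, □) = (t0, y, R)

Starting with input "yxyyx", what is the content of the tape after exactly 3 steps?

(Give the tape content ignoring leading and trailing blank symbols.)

Execution trace:
Initial: [t0]yxyyx
Step 1: δ(t0, y) = (t0, □, R) → □[t0]xyyx
Step 2: δ(t0, x) = (t2, x, R) → □x[t2]yyx
Step 3: δ(t2, y) = (tA, x, L) → □[tA]xxyx

The machine reaches the accept state tA and halts.

After 3 steps, the tape (ignoring leading/trailing blanks) is: xxyx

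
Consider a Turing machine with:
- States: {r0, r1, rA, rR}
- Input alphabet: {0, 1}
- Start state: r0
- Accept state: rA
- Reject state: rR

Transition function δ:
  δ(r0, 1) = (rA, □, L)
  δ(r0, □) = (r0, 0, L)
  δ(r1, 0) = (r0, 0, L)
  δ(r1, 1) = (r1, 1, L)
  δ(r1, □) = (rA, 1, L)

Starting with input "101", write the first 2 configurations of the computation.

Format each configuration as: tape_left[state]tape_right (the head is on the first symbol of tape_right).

Transitions applied:
Step 1: δ(r0, 1) = (rA, □, L)

The first 2 configurations are:
[r0]101 ⊢ [rA]□□01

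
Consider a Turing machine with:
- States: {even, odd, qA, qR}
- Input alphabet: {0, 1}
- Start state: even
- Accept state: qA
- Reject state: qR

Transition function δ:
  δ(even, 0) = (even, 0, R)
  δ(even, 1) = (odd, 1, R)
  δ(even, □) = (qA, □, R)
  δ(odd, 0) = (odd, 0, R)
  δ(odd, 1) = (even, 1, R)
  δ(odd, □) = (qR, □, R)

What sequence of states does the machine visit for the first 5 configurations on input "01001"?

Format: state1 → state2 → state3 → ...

Execution trace:
Initial: [even]01001
Step 1: δ(even, 0) = (even, 0, R) → 0[even]1001
Step 2: δ(even, 1) = (odd, 1, R) → 01[odd]001
Step 3: δ(odd, 0) = (odd, 0, R) → 010[odd]01
Step 4: δ(odd, 0) = (odd, 0, R) → 0100[odd]1

State sequence: even → even → odd → odd → odd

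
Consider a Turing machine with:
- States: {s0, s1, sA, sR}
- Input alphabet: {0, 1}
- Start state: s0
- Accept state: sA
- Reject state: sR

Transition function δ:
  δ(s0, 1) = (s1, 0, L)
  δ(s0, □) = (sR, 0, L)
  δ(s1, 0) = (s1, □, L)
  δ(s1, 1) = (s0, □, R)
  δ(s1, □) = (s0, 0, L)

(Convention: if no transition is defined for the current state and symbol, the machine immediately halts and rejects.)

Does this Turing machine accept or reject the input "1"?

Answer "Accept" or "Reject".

Execution trace:
Initial: [s0]1
Step 1: δ(s0, 1) = (s1, 0, L) → [s1]□0
Step 2: δ(s1, □) = (s0, 0, L) → [s0]□00
Step 3: δ(s0, □) = (sR, 0, L) → [sR]□000

The machine reaches the reject state sR and halts.

Answer: Reject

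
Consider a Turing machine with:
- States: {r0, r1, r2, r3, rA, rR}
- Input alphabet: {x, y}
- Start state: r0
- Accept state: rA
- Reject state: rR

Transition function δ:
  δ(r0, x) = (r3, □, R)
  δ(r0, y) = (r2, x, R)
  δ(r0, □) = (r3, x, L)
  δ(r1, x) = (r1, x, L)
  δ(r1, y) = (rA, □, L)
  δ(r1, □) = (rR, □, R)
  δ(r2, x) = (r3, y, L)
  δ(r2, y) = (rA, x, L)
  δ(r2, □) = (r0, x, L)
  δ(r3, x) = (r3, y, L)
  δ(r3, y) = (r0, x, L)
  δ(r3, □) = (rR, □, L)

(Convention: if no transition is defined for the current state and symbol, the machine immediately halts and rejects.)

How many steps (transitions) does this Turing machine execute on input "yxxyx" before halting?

Execution trace:
Initial: [r0]yxxyx
Step 1: δ(r0, y) = (r2, x, R) → x[r2]xxyx
Step 2: δ(r2, x) = (r3, y, L) → [r3]xyxyx
Step 3: δ(r3, x) = (r3, y, L) → [r3]□yyxyx
Step 4: δ(r3, □) = (rR, □, L) → [rR]□□yyxyx

The machine reaches the reject state rR and halts.

The machine executed 4 steps before halting.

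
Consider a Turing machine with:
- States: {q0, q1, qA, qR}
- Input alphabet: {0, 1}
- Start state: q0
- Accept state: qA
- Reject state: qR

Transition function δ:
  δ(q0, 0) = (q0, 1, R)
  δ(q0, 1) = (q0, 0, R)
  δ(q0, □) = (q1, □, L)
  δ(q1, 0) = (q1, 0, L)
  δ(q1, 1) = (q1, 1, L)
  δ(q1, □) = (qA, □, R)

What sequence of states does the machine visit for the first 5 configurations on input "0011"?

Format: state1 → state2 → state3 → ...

Execution trace:
Initial: [q0]0011
Step 1: δ(q0, 0) = (q0, 1, R) → 1[q0]011
Step 2: δ(q0, 0) = (q0, 1, R) → 11[q0]11
Step 3: δ(q0, 1) = (q0, 0, R) → 110[q0]1
Step 4: δ(q0, 1) = (q0, 0, R) → 1100[q0]□

State sequence: q0 → q0 → q0 → q0 → q0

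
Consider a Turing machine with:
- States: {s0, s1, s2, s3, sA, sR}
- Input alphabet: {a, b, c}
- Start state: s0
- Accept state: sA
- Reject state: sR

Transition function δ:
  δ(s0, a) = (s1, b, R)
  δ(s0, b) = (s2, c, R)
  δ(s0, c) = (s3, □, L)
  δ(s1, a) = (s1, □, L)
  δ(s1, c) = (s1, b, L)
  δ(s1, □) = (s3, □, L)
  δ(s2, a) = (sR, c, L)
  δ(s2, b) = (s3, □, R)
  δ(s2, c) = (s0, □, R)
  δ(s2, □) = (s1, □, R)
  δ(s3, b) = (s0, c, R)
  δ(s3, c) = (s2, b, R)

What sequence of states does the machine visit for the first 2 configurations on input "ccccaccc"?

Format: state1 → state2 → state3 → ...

Execution trace:
Initial: [s0]ccccaccc
Step 1: δ(s0, c) = (s3, □, L) → [s3]□□cccaccc

No transition is defined for δ(s3, □). By convention the machine halts and rejects.

State sequence: s0 → s3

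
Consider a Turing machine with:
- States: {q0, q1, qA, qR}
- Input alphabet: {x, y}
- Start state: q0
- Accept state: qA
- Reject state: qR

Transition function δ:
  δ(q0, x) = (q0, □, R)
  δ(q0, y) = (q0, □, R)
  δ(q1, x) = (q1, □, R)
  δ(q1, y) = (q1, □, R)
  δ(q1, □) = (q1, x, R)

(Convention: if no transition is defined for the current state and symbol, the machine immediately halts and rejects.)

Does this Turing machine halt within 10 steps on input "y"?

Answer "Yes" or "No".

Execution trace:
Initial: [q0]y
Step 1: δ(q0, y) = (q0, □, R) → □[q0]□

No transition is defined for δ(q0, □). By convention the machine halts and rejects.
The machine halted after 1 step (within the 10-step bound).

Answer: Yes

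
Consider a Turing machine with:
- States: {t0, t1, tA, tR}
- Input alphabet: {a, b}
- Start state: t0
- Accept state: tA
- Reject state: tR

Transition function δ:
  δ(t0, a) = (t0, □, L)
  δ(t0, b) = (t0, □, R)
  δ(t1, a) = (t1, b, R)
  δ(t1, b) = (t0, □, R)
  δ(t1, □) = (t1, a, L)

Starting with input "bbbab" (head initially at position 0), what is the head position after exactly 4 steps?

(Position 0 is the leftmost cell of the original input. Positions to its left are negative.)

Execution trace (head position shown):
Step 0: [t0]bbbab  (head at position 0)
Step 1: move right → □[t0]bbab  (head at position 1)
Step 2: move right → □□[t0]bab  (head at position 2)
Step 3: move right → □□□[t0]ab  (head at position 3)
Step 4: move left → □□[t0]□□b  (head at position 2)

After 4 steps, the head is at position 2.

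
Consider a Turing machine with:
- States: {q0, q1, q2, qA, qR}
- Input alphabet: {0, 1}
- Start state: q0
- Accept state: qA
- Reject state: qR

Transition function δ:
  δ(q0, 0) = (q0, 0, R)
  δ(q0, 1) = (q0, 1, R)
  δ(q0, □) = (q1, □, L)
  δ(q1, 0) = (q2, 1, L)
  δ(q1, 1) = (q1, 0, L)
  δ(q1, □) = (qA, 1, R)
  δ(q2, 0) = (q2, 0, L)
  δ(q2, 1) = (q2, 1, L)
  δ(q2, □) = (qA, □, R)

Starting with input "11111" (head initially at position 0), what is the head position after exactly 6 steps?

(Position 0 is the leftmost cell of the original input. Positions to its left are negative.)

Execution trace (head position shown):
Step 0: [q0]11111  (head at position 0)
Step 1: move right → 1[q0]1111  (head at position 1)
Step 2: move right → 11[q0]111  (head at position 2)
Step 3: move right → 111[q0]11  (head at position 3)
Step 4: move right → 1111[q0]1  (head at position 4)
Step 5: move right → 11111[q0]□  (head at position 5)
Step 6: move left → 1111[q1]1□  (head at position 4)

After 6 steps, the head is at position 4.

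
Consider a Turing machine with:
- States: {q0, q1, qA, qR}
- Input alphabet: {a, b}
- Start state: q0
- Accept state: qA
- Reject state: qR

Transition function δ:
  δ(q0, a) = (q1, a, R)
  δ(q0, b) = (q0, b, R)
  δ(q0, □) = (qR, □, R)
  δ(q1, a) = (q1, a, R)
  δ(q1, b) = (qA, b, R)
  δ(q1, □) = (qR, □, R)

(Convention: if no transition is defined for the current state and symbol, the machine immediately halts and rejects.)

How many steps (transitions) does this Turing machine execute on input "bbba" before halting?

Execution trace:
Initial: [q0]bbba
Step 1: δ(q0, b) = (q0, b, R) → b[q0]bba
Step 2: δ(q0, b) = (q0, b, R) → bb[q0]ba
Step 3: δ(q0, b) = (q0, b, R) → bbb[q0]a
Step 4: δ(q0, a) = (q1, a, R) → bbba[q1]□
Step 5: δ(q1, □) = (qR, □, R) → bbba□[qR]□

The machine reaches the reject state qR and halts.

The machine executed 5 steps before halting.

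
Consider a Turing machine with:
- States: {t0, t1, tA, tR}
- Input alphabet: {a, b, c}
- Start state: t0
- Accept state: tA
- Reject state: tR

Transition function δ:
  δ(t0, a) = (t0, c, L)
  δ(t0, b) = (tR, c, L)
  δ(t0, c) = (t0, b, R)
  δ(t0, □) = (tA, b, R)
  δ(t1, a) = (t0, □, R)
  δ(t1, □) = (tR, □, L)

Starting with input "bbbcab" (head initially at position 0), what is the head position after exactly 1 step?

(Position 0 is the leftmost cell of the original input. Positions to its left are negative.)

Execution trace (head position shown):
Step 0: [t0]bbbcab  (head at position 0)
Step 1: move left → [tR]□cbbcab  (head at position -1)

After 1 step, the head is at position -1.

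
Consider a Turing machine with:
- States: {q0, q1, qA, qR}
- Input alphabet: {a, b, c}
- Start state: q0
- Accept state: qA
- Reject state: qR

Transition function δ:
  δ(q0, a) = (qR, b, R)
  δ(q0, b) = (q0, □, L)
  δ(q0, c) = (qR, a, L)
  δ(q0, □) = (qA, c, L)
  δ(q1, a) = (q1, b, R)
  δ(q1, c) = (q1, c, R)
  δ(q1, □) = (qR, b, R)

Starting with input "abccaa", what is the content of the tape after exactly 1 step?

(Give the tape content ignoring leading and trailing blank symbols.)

Execution trace:
Initial: [q0]abccaa
Step 1: δ(q0, a) = (qR, b, R) → b[qR]bccaa

The machine reaches the reject state qR and halts.

After 1 step, the tape (ignoring leading/trailing blanks) is: bbccaa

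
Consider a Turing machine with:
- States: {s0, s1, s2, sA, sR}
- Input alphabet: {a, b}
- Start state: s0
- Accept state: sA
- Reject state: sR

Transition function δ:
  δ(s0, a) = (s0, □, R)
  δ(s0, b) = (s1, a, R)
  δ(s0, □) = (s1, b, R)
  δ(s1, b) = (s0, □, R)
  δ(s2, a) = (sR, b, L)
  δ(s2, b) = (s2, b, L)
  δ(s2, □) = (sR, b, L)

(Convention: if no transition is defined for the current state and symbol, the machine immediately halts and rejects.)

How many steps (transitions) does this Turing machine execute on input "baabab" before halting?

Execution trace:
Initial: [s0]baabab
Step 1: δ(s0, b) = (s1, a, R) → a[s1]aabab

No transition is defined for δ(s1, a). By convention the machine halts and rejects.

The machine executed 1 step before halting.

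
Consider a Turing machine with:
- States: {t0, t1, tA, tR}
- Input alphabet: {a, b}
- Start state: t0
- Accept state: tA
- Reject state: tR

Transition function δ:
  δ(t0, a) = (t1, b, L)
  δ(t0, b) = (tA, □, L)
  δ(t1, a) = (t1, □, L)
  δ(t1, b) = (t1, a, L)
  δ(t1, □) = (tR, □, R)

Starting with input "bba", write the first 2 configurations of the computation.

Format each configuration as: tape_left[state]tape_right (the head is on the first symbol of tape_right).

Transitions applied:
Step 1: δ(t0, b) = (tA, □, L)

The first 2 configurations are:
[t0]bba ⊢ [tA]□□ba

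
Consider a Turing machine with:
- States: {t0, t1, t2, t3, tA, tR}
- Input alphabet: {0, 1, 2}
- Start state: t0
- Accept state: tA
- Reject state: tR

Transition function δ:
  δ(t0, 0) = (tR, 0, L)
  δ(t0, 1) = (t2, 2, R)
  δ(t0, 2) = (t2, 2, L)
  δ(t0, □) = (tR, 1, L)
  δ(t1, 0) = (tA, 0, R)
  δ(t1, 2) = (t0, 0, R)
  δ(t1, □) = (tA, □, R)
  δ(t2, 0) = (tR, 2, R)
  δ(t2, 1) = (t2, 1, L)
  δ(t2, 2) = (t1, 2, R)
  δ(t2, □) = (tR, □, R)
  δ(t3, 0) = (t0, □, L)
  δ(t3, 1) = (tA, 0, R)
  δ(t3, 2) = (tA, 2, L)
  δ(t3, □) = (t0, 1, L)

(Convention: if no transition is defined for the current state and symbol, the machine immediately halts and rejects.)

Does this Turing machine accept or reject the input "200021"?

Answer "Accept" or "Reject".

Execution trace:
Initial: [t0]200021
Step 1: δ(t0, 2) = (t2, 2, L) → [t2]□200021
Step 2: δ(t2, □) = (tR, □, R) → □[tR]200021

The machine reaches the reject state tR and halts.

Answer: Reject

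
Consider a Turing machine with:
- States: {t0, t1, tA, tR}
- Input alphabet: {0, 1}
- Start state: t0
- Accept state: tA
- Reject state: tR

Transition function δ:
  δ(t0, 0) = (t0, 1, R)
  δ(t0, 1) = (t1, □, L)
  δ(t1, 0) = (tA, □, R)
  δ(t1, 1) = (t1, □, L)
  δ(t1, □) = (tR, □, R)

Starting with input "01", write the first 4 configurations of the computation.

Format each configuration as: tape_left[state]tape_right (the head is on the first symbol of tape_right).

Transitions applied:
Step 1: δ(t0, 0) = (t0, 1, R)
Step 2: δ(t0, 1) = (t1, □, L)
Step 3: δ(t1, 1) = (t1, □, L)

The first 4 configurations are:
[t0]01 ⊢ 1[t0]1 ⊢ [t1]1□ ⊢ [t1]□□□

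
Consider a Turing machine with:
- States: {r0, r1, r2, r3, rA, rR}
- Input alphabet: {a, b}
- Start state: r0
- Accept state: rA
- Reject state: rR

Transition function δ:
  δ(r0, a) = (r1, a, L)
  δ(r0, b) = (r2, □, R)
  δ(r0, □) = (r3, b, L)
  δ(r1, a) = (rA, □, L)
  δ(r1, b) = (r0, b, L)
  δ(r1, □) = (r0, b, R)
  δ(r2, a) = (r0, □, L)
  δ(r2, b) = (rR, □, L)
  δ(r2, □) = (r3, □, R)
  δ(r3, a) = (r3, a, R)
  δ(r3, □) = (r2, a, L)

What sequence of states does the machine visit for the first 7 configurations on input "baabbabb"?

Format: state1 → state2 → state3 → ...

Execution trace:
Initial: [r0]baabbabb
Step 1: δ(r0, b) = (r2, □, R) → □[r2]aabbabb
Step 2: δ(r2, a) = (r0, □, L) → [r0]□□abbabb
Step 3: δ(r0, □) = (r3, b, L) → [r3]□b□abbabb
Step 4: δ(r3, □) = (r2, a, L) → [r2]□ab□abbabb
Step 5: δ(r2, □) = (r3, □, R) → □[r3]ab□abbabb
Step 6: δ(r3, a) = (r3, a, R) → □a[r3]b□abbabb

No transition is defined for δ(r3, b). By convention the machine halts and rejects.

State sequence: r0 → r2 → r0 → r3 → r2 → r3 → r3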